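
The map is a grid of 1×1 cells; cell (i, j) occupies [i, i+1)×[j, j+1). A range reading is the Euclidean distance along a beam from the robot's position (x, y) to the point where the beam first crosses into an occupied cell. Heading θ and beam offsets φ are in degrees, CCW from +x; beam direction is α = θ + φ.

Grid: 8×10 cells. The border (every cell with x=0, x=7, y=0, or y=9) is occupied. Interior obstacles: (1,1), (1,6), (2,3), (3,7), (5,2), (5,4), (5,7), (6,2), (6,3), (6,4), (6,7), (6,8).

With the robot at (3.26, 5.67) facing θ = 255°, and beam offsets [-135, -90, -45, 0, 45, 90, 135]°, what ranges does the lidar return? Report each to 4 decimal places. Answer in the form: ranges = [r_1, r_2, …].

ranges = [3.8452, 1.3044, 2.6096, 1.7289, 3.4800, 2.5887, 2.6600]

beam 1: φ=-135°, α=120°
  dir = (cos 120°, sin 120°) = (-0.5000, 0.8660); from cell (3,5)
  next x-line at t=0.5200, next y-line at t=0.3811; Δt_x=2.0000, Δt_y=1.1547
    y: enter (3,6) at t=0.3811
    x: enter (2,6) at t=0.5200
    y: enter (2,7) at t=1.5358
    x: enter (1,7) at t=2.5200
    y: enter (1,8) at t=2.6905
    y: enter (1,9) at t=3.8452 ← occupied
  → r_1 = 3.8452
beam 2: φ=-90°, α=165°
  dir = (cos 165°, sin 165°) = (-0.9659, 0.2588); from cell (3,5)
  next x-line at t=0.2692, next y-line at t=1.2750; Δt_x=1.0353, Δt_y=3.8637
    x: enter (2,5) at t=0.2692
    y: enter (2,6) at t=1.2750
    x: enter (1,6) at t=1.3044 ← occupied
  → r_2 = 1.3044
beam 3: φ=-45°, α=210°
  dir = (cos 210°, sin 210°) = (-0.8660, -0.5000); from cell (3,5)
  next x-line at t=0.3002, next y-line at t=1.3400; Δt_x=1.1547, Δt_y=2.0000
    x: enter (2,5) at t=0.3002
    y: enter (2,4) at t=1.3400
    x: enter (1,4) at t=1.4549
    x: enter (0,4) at t=2.6096 ← occupied
  → r_3 = 2.6096
beam 4: φ=0°, α=255°
  dir = (cos 255°, sin 255°) = (-0.2588, -0.9659); from cell (3,5)
  next x-line at t=1.0046, next y-line at t=0.6936; Δt_x=3.8637, Δt_y=1.0353
    y: enter (3,4) at t=0.6936
    x: enter (2,4) at t=1.0046
    y: enter (2,3) at t=1.7289 ← occupied
  → r_4 = 1.7289
beam 5: φ=45°, α=300°
  dir = (cos 300°, sin 300°) = (0.5000, -0.8660); from cell (3,5)
  next x-line at t=1.4800, next y-line at t=0.7736; Δt_x=2.0000, Δt_y=1.1547
    y: enter (3,4) at t=0.7736
    x: enter (4,4) at t=1.4800
    y: enter (4,3) at t=1.9283
    y: enter (4,2) at t=3.0831
    x: enter (5,2) at t=3.4800 ← occupied
  → r_5 = 3.4800
beam 6: φ=90°, α=345°
  dir = (cos 345°, sin 345°) = (0.9659, -0.2588); from cell (3,5)
  next x-line at t=0.7661, next y-line at t=2.5887; Δt_x=1.0353, Δt_y=3.8637
    x: enter (4,5) at t=0.7661
    x: enter (5,5) at t=1.8014
    y: enter (5,4) at t=2.5887 ← occupied
  → r_6 = 2.5887
beam 7: φ=135°, α=30°
  dir = (cos 30°, sin 30°) = (0.8660, 0.5000); from cell (3,5)
  next x-line at t=0.8545, next y-line at t=0.6600; Δt_x=1.1547, Δt_y=2.0000
    y: enter (3,6) at t=0.6600
    x: enter (4,6) at t=0.8545
    x: enter (5,6) at t=2.0092
    y: enter (5,7) at t=2.6600 ← occupied
  → r_7 = 2.6600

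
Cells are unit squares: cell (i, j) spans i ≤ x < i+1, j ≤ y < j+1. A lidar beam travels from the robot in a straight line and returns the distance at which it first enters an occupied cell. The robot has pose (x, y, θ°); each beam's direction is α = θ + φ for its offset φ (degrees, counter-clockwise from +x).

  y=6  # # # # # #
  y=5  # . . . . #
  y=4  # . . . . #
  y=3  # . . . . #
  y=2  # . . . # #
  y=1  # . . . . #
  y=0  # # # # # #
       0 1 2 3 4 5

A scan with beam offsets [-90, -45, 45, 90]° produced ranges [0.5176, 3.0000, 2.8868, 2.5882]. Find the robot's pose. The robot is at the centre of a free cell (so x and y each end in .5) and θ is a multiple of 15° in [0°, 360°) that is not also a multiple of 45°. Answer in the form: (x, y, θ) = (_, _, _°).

(x, y, θ) = (3.5, 2.5, 105°)

The pose lattice has 19·16 = 304 candidates. Test each by forward raycasting.
  (2.5, 5.5, 75°): beam 1 = 2.5882 ≠ 0.5176 ✗
  (3.5, 4.5, 150°): beam 1 = 1.7321 ≠ 0.5176 ✗
  (2.5, 2.5, 210°): beam 1 = 3.0000 ≠ 0.5176 ✗
  (1.5, 5.5, 120°): beam 1 = 1.0000 ≠ 0.5176 ✗
  …
  (3.5, 2.5, 105°): r_1=0.5176, r_2=3.0000, r_3=2.8868, r_4=2.5882 — all match ✓
No second candidate reproduces the full scan.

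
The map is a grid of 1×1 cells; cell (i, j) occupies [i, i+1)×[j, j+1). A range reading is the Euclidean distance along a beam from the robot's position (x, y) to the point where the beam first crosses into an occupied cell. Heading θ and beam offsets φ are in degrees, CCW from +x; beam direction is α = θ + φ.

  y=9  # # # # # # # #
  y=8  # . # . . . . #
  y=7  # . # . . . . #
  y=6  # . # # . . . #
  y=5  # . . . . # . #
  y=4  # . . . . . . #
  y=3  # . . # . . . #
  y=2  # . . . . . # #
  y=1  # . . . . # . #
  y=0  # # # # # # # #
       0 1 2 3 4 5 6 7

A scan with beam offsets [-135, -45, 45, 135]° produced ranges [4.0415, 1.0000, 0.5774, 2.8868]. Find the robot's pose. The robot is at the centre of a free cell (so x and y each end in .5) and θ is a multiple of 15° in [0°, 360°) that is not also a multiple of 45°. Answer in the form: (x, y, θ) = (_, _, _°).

The pose lattice has 40·16 = 640 candidates. Test each by forward raycasting.
  (5.5, 6.5, 210°): beam 1 = 2.5882 ≠ 4.0415 ✗
  (6.5, 7.5, 30°): beam 1 = 1.9319 ≠ 4.0415 ✗
  (2.5, 2.5, 255°): beam 1 = 3.0000 ≠ 4.0415 ✗
  (2.5, 1.5, 150°): beam 1 = 3.6235 ≠ 4.0415 ✗
  …
  (1.5, 3.5, 165°): r_1=4.0415, r_2=1.0000, r_3=0.5774, r_4=2.8868 — all match ✓
Only this pose fits every beam.

(x, y, θ) = (1.5, 3.5, 165°)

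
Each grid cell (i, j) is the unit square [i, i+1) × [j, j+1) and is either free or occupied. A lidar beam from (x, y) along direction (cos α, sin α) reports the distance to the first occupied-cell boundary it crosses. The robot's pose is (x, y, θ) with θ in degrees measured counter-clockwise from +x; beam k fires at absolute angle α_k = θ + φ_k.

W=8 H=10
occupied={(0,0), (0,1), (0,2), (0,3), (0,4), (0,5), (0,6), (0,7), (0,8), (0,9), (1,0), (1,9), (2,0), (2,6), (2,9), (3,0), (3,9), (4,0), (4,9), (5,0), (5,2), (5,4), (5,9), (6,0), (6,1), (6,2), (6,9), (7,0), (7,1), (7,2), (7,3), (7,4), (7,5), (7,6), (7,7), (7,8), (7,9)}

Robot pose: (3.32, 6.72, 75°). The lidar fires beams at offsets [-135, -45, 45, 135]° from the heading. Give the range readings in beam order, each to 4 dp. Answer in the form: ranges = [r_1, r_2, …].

ranges = [4.2955, 4.2493, 2.6327, 0.3695]

beam 1: φ=-135°, α=300°
  dir = (cos 300°, sin 300°) = (0.5000, -0.8660); from cell (3,6)
  next x-line at t=1.3600, next y-line at t=0.8314; Δt_x=2.0000, Δt_y=1.1547
    y: enter (3,5) at t=0.8314
    x: enter (4,5) at t=1.3600
    y: enter (4,4) at t=1.9861
    y: enter (4,3) at t=3.1408
    x: enter (5,3) at t=3.3600
    y: enter (5,2) at t=4.2955 ← occupied
  → r_1 = 4.2955
beam 2: φ=-45°, α=30°
  dir = (cos 30°, sin 30°) = (0.8660, 0.5000); from cell (3,6)
  next x-line at t=0.7852, next y-line at t=0.5600; Δt_x=1.1547, Δt_y=2.0000
    y: enter (3,7) at t=0.5600
    x: enter (4,7) at t=0.7852
    x: enter (5,7) at t=1.9399
    y: enter (5,8) at t=2.5600
    x: enter (6,8) at t=3.0946
    x: enter (7,8) at t=4.2493 ← occupied
  → r_2 = 4.2493
beam 3: φ=45°, α=120°
  dir = (cos 120°, sin 120°) = (-0.5000, 0.8660); from cell (3,6)
  next x-line at t=0.6400, next y-line at t=0.3233; Δt_x=2.0000, Δt_y=1.1547
    y: enter (3,7) at t=0.3233
    x: enter (2,7) at t=0.6400
    y: enter (2,8) at t=1.4780
    y: enter (2,9) at t=2.6327 ← occupied
  → r_3 = 2.6327
beam 4: φ=135°, α=210°
  dir = (cos 210°, sin 210°) = (-0.8660, -0.5000); from cell (3,6)
  next x-line at t=0.3695, next y-line at t=1.4400; Δt_x=1.1547, Δt_y=2.0000
    x: enter (2,6) at t=0.3695 ← occupied
  → r_4 = 0.3695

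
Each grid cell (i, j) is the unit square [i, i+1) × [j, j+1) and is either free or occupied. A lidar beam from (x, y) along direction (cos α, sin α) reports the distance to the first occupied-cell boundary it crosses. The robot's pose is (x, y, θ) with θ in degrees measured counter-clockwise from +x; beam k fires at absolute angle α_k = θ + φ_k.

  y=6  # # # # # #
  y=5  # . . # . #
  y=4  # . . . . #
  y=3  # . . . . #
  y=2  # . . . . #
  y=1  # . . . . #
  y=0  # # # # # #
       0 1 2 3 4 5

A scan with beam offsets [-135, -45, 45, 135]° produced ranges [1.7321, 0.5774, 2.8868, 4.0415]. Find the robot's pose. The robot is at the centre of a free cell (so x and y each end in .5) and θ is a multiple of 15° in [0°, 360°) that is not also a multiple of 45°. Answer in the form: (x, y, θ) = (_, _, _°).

Candidates: 19 free-cell centres × 16 headings = 304 poses. Raycast each; keep the one whose scan matches to 4 dp.
  (4.5, 2.5, 255°): beam 1 = 2.8868 ≠ 1.7321 ✗
  (3.5, 3.5, 195°): beam 1 = 2.8868 ≠ 1.7321 ✗
  (1.5, 3.5, 240°): beam 1 = 1.9319 ≠ 1.7321 ✗
  (1.5, 2.5, 240°): beam 1 = 1.9319 ≠ 1.7321 ✗
  …
  (3.5, 4.5, 105°): r_1=1.7321, r_2=0.5774, r_3=2.8868, r_4=4.0415 — all match ✓
Only this pose fits every beam.

(x, y, θ) = (3.5, 4.5, 105°)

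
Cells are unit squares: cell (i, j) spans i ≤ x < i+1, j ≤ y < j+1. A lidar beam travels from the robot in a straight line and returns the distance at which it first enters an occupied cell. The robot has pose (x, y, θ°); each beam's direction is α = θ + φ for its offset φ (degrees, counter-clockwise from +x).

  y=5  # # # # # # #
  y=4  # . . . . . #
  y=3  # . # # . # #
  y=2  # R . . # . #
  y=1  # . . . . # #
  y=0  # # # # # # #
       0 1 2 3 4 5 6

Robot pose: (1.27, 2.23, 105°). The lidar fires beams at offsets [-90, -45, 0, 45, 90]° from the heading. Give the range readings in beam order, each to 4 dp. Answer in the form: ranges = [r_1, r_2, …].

beam 1: φ=-90°, α=15°
  cosα=0.9659 sinα=0.2588 | (1,2) | tMaxX 0.7558 tMaxY 2.9751 | tΔX 1.0353 tΔY 3.8637
    t=0.7558 [x] (2,2)
    t=1.7910 [x] (3,2)
    t=2.8263 [x] (4,2) — stop
  → r_1 = 2.8263
beam 2: φ=-45°, α=60°
  cosα=0.5000 sinα=0.8660 | (1,2) | tMaxX 1.4600 tMaxY 0.8891 | tΔX 2.0000 tΔY 1.1547
    t=0.8891 [y] (1,3)
    t=1.4600 [x] (2,3) — stop
  → r_2 = 1.4600
beam 3: φ=0°, α=105°
  cosα=-0.2588 sinα=0.9659 | (1,2) | tMaxX 1.0432 tMaxY 0.7972 | tΔX 3.8637 tΔY 1.0353
    t=0.7972 [y] (1,3)
    t=1.0432 [x] (0,3) — stop
  → r_3 = 1.0432
beam 4: φ=45°, α=150°
  cosα=-0.8660 sinα=0.5000 | (1,2) | tMaxX 0.3118 tMaxY 1.5400 | tΔX 1.1547 tΔY 2.0000
    t=0.3118 [x] (0,2) — stop
  → r_4 = 0.3118
beam 5: φ=90°, α=195°
  cosα=-0.9659 sinα=-0.2588 | (1,2) | tMaxX 0.2795 tMaxY 0.8887 | tΔX 1.0353 tΔY 3.8637
    t=0.2795 [x] (0,2) — stop
  → r_5 = 0.2795

ranges = [2.8263, 1.4600, 1.0432, 0.3118, 0.2795]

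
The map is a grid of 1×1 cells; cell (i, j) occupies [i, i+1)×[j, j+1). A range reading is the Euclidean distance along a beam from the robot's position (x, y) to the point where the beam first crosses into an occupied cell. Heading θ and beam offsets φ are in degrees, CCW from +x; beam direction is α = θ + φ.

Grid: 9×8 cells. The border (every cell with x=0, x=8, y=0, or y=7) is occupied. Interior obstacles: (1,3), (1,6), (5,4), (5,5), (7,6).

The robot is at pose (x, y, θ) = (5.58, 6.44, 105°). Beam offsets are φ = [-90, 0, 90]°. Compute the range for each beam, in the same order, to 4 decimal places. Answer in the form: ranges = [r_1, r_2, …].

beam 1: φ=-90°, α=15°
  cosα=0.9659 sinα=0.2588 | (5,6) | tMaxX 0.4348 tMaxY 2.1637 | tΔX 1.0353 tΔY 3.8637
    t=0.4348 [x] (6,6)
    t=1.4701 [x] (7,6) — stop
  → r_1 = 1.4701
beam 2: φ=0°, α=105°
  cosα=-0.2588 sinα=0.9659 | (5,6) | tMaxX 2.2409 tMaxY 0.5798 | tΔX 3.8637 tΔY 1.0353
    t=0.5798 [y] (5,7) — stop
  → r_2 = 0.5798
beam 3: φ=90°, α=195°
  cosα=-0.9659 sinα=-0.2588 | (5,6) | tMaxX 0.6005 tMaxY 1.7000 | tΔX 1.0353 tΔY 3.8637
    t=0.6005 [x] (4,6)
    t=1.6357 [x] (3,6)
    t=1.7000 [y] (3,5)
    t=2.6710 [x] (2,5)
    t=3.7063 [x] (1,5)
    t=4.7416 [x] (0,5) — stop
  → r_3 = 4.7416

ranges = [1.4701, 0.5798, 4.7416]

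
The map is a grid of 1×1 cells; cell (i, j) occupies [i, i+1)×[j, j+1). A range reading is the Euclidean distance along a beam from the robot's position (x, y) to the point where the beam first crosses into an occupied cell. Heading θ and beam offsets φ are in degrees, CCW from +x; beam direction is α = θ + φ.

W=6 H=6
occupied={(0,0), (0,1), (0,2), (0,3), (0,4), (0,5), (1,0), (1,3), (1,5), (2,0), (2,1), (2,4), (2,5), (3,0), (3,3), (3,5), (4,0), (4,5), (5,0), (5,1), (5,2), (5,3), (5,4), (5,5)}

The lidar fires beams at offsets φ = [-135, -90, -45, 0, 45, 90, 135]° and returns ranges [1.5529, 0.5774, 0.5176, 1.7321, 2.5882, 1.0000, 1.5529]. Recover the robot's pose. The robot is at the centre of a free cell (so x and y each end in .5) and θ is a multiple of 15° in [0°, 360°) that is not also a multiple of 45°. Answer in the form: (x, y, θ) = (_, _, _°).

(x, y, θ) = (3.5, 2.5, 150°)

The pose lattice has 12·16 = 192 candidates. Test each by forward raycasting.
  (4.5, 1.5, 195°): beam 1 = 1.0000 ≠ 1.5529 ✗
  (4.5, 2.5, 330°): beam 1 = 1.9319 ≠ 1.5529 ✗
  (4.5, 2.5, 285°): beam 1 = 1.0000 ≠ 1.5529 ✗
  (1.5, 1.5, 165°): beam 1 = 0.5774 ≠ 1.5529 ✗
  (3.5, 1.5, 15°): beam 1 = 0.5774 ≠ 1.5529 ✗
  …
  (3.5, 2.5, 150°): r_1=1.5529, r_2=0.5774, r_3=0.5176, r_4=1.7321, r_5=2.5882, r_6=1.0000, r_7=1.5529 — all match ✓
Only this pose fits every beam.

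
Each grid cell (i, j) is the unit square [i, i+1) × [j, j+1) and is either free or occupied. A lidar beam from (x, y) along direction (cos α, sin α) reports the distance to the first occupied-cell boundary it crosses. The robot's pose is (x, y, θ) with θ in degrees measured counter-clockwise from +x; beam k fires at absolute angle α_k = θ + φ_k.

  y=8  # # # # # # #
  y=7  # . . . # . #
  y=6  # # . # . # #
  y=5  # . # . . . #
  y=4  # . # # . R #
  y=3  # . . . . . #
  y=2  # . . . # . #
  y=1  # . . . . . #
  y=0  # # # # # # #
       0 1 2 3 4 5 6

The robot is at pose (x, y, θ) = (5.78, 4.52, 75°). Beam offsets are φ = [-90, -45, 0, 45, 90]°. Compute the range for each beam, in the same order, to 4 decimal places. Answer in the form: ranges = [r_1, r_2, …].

beam 1: φ=-90°, α=345°
  d=(0.9659,-0.2588)  start (5,4)  tX=0.2278 tY=2.0091  stride 1/|dx|=1.0353 1/|dy|=3.8637
    cross x-line → (6,4), t=0.2278 (wall)
  → r_1 = 0.2278
beam 2: φ=-45°, α=30°
  d=(0.8660,0.5000)  start (5,4)  tX=0.2540 tY=0.9600  stride 1/|dx|=1.1547 1/|dy|=2.0000
    cross x-line → (6,4), t=0.2540 (wall)
  → r_2 = 0.2540
beam 3: φ=0°, α=75°
  d=(0.2588,0.9659)  start (5,4)  tX=0.8500 tY=0.4969  stride 1/|dx|=3.8637 1/|dy|=1.0353
    cross y-line → (5,5), t=0.4969
    cross x-line → (6,5), t=0.8500 (wall)
  → r_3 = 0.8500
beam 4: φ=45°, α=120°
  d=(-0.5000,0.8660)  start (5,4)  tX=1.5600 tY=0.5543  stride 1/|dx|=2.0000 1/|dy|=1.1547
    cross y-line → (5,5), t=0.5543
    cross x-line → (4,5), t=1.5600
    cross y-line → (4,6), t=1.7090
    cross y-line → (4,7), t=2.8637 (wall)
  → r_4 = 2.8637
beam 5: φ=90°, α=165°
  d=(-0.9659,0.2588)  start (5,4)  tX=0.8075 tY=1.8546  stride 1/|dx|=1.0353 1/|dy|=3.8637
    cross x-line → (4,4), t=0.8075
    cross x-line → (3,4), t=1.8428 (wall)
  → r_5 = 1.8428

ranges = [0.2278, 0.2540, 0.8500, 2.8637, 1.8428]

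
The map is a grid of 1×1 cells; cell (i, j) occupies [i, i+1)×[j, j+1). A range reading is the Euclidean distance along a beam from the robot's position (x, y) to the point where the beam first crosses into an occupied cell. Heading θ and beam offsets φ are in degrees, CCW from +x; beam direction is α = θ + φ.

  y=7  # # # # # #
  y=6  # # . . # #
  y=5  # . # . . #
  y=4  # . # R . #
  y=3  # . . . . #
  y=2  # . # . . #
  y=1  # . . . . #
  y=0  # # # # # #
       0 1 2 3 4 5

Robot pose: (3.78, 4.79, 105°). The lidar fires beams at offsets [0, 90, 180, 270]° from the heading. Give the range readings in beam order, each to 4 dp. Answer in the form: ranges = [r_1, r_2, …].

ranges = [2.2880, 0.8075, 3.9237, 1.2630]

beam 1: φ=0°, α=105°
  direction (-0.2588, 0.9659); cell (3,4); t to first gridline: x 3.0137, y 0.2174 (then +3.8637 / +1.0353)
    (3,5) via y @ 0.2174
    (3,6) via y @ 1.2527
    (3,7) via y @ 2.2880  # hit
  → r_1 = 2.2880
beam 2: φ=90°, α=195°
  direction (-0.9659, -0.2588); cell (3,4); t to first gridline: x 0.8075, y 3.0523 (then +1.0353 / +3.8637)
    (2,4) via x @ 0.8075  # hit
  → r_2 = 0.8075
beam 3: φ=180°, α=285°
  direction (0.2588, -0.9659); cell (3,4); t to first gridline: x 0.8500, y 0.8179 (then +3.8637 / +1.0353)
    (3,3) via y @ 0.8179
    (4,3) via x @ 0.8500
    (4,2) via y @ 1.8531
    (4,1) via y @ 2.8884
    (4,0) via y @ 3.9237  # hit
  → r_3 = 3.9237
beam 4: φ=270°, α=15°
  direction (0.9659, 0.2588); cell (3,4); t to first gridline: x 0.2278, y 0.8114 (then +1.0353 / +3.8637)
    (4,4) via x @ 0.2278
    (4,5) via y @ 0.8114
    (5,5) via x @ 1.2630  # hit
  → r_4 = 1.2630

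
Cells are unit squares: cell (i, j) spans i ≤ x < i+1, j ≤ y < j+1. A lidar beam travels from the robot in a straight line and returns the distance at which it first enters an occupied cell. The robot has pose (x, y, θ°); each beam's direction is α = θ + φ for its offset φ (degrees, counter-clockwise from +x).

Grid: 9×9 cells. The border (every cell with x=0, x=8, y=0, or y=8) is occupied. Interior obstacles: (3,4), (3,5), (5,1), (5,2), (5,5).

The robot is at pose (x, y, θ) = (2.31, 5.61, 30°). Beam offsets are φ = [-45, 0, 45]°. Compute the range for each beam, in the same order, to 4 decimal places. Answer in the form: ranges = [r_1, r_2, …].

ranges = [0.7143, 4.7800, 2.4743]

beam 1: φ=-45°, α=345°
  d=(0.9659,-0.2588)  start (2,5)  tX=0.7143 tY=2.3569  stride 1/|dx|=1.0353 1/|dy|=3.8637
    cross x-line → (3,5), t=0.7143 (wall)
  → r_1 = 0.7143
beam 2: φ=0°, α=30°
  d=(0.8660,0.5000)  start (2,5)  tX=0.7967 tY=0.7800  stride 1/|dx|=1.1547 1/|dy|=2.0000
    cross y-line → (2,6), t=0.7800
    cross x-line → (3,6), t=0.7967
    cross x-line → (4,6), t=1.9514
    cross y-line → (4,7), t=2.7800
    cross x-line → (5,7), t=3.1061
    cross x-line → (6,7), t=4.2608
    cross y-line → (6,8), t=4.7800 (wall)
  → r_2 = 4.7800
beam 3: φ=45°, α=75°
  d=(0.2588,0.9659)  start (2,5)  tX=2.6660 tY=0.4038  stride 1/|dx|=3.8637 1/|dy|=1.0353
    cross y-line → (2,6), t=0.4038
    cross y-line → (2,7), t=1.4390
    cross y-line → (2,8), t=2.4743 (wall)
  → r_3 = 2.4743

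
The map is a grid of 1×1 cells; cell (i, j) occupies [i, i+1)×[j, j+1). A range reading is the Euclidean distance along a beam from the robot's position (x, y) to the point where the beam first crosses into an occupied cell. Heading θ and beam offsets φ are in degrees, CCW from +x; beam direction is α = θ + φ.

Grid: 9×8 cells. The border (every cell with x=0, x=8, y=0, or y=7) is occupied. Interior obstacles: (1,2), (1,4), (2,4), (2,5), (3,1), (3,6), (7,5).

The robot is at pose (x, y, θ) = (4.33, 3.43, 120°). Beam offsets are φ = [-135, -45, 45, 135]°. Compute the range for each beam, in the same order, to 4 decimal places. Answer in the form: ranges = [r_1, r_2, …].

beam 1: φ=-135°, α=345°
  direction (0.9659, -0.2588); cell (4,3); t to first gridline: x 0.6936, y 1.6614 (then +1.0353 / +3.8637)
    (5,3) via x @ 0.6936
    (5,2) via y @ 1.6614
    (6,2) via x @ 1.7289
    (7,2) via x @ 2.7642
    (8,2) via x @ 3.7995  # hit
  → r_1 = 3.7995
beam 2: φ=-45°, α=75°
  direction (0.2588, 0.9659); cell (4,3); t to first gridline: x 2.5887, y 0.5901 (then +3.8637 / +1.0353)
    (4,4) via y @ 0.5901
    (4,5) via y @ 1.6254
    (5,5) via x @ 2.5887
    (5,6) via y @ 2.6607
    (5,7) via y @ 3.6959  # hit
  → r_2 = 3.6959
beam 3: φ=45°, α=165°
  direction (-0.9659, 0.2588); cell (4,3); t to first gridline: x 0.3416, y 2.2023 (then +1.0353 / +3.8637)
    (3,3) via x @ 0.3416
    (2,3) via x @ 1.3769
    (2,4) via y @ 2.2023  # hit
  → r_3 = 2.2023
beam 4: φ=135°, α=255°
  direction (-0.2588, -0.9659); cell (4,3); t to first gridline: x 1.2750, y 0.4452 (then +3.8637 / +1.0353)
    (4,2) via y @ 0.4452
    (3,2) via x @ 1.2750
    (3,1) via y @ 1.4804  # hit
  → r_4 = 1.4804

ranges = [3.7995, 3.6959, 2.2023, 1.4804]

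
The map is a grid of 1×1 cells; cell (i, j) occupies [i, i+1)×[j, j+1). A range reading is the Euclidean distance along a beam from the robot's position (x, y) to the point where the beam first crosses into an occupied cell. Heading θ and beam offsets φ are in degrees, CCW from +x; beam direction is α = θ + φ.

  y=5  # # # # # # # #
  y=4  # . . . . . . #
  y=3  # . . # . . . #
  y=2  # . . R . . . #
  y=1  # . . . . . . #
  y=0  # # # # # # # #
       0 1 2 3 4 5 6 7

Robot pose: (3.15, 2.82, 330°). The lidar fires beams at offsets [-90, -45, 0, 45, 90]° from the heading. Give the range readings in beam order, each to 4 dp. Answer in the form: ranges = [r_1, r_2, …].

beam 1: φ=-90°, α=240°
  d=(-0.5000,-0.8660)  start (3,2)  tX=0.3000 tY=0.9469  stride 1/|dx|=2.0000 1/|dy|=1.1547
    cross x-line → (2,2), t=0.3000
    cross y-line → (2,1), t=0.9469
    cross y-line → (2,0), t=2.1016 (wall)
  → r_1 = 2.1016
beam 2: φ=-45°, α=285°
  d=(0.2588,-0.9659)  start (3,2)  tX=3.2841 tY=0.8489  stride 1/|dx|=3.8637 1/|dy|=1.0353
    cross y-line → (3,1), t=0.8489
    cross y-line → (3,0), t=1.8842 (wall)
  → r_2 = 1.8842
beam 3: φ=0°, α=330°
  d=(0.8660,-0.5000)  start (3,2)  tX=0.9815 tY=1.6400  stride 1/|dx|=1.1547 1/|dy|=2.0000
    cross x-line → (4,2), t=0.9815
    cross y-line → (4,1), t=1.6400
    cross x-line → (5,1), t=2.1362
    cross x-line → (6,1), t=3.2909
    cross y-line → (6,0), t=3.6400 (wall)
  → r_3 = 3.6400
beam 4: φ=45°, α=15°
  d=(0.9659,0.2588)  start (3,2)  tX=0.8800 tY=0.6955  stride 1/|dx|=1.0353 1/|dy|=3.8637
    cross y-line → (3,3), t=0.6955 (wall)
  → r_4 = 0.6955
beam 5: φ=90°, α=60°
  d=(0.5000,0.8660)  start (3,2)  tX=1.7000 tY=0.2078  stride 1/|dx|=2.0000 1/|dy|=1.1547
    cross y-line → (3,3), t=0.2078 (wall)
  → r_5 = 0.2078

ranges = [2.1016, 1.8842, 3.6400, 0.6955, 0.2078]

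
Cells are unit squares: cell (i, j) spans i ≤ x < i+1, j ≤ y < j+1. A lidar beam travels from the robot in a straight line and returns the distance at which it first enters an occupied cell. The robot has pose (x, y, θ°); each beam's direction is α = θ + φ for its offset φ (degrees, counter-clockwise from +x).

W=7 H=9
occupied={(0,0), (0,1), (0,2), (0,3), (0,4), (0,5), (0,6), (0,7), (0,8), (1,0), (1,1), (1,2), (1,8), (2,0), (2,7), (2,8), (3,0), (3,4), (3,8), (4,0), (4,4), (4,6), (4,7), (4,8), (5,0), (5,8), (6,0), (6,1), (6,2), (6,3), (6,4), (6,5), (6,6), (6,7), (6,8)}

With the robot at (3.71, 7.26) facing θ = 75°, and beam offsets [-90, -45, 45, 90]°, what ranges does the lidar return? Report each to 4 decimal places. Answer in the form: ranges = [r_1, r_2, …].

ranges = [0.3002, 0.3349, 0.8545, 0.7350]

beam 1: φ=-90°, α=345°
  d=(0.9659,-0.2588)  start (3,7)  tX=0.3002 tY=1.0046  stride 1/|dx|=1.0353 1/|dy|=3.8637
    cross x-line → (4,7), t=0.3002 (wall)
  → r_1 = 0.3002
beam 2: φ=-45°, α=30°
  d=(0.8660,0.5000)  start (3,7)  tX=0.3349 tY=1.4800  stride 1/|dx|=1.1547 1/|dy|=2.0000
    cross x-line → (4,7), t=0.3349 (wall)
  → r_2 = 0.3349
beam 3: φ=45°, α=120°
  d=(-0.5000,0.8660)  start (3,7)  tX=1.4200 tY=0.8545  stride 1/|dx|=2.0000 1/|dy|=1.1547
    cross y-line → (3,8), t=0.8545 (wall)
  → r_3 = 0.8545
beam 4: φ=90°, α=165°
  d=(-0.9659,0.2588)  start (3,7)  tX=0.7350 tY=2.8591  stride 1/|dx|=1.0353 1/|dy|=3.8637
    cross x-line → (2,7), t=0.7350 (wall)
  → r_4 = 0.7350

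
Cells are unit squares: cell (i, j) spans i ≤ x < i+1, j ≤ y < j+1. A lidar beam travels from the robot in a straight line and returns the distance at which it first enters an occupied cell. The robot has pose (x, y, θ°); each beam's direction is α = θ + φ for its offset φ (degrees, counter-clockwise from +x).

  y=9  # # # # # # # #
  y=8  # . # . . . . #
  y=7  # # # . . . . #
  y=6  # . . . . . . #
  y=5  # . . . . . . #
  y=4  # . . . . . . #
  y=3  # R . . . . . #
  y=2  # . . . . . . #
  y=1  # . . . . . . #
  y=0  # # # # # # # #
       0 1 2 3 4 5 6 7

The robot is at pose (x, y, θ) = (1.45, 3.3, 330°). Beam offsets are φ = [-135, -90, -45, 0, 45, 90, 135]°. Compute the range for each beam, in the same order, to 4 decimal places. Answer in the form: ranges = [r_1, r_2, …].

ranges = [0.4659, 0.9000, 2.3811, 4.6000, 5.7458, 6.5818, 1.7387]

beam 1: φ=-135°, α=195°
  dir = (cos 195°, sin 195°) = (-0.9659, -0.2588); from cell (1,3)
  next x-line at t=0.4659, next y-line at t=1.1591; Δt_x=1.0353, Δt_y=3.8637
    x: enter (0,3) at t=0.4659 ← occupied
  → r_1 = 0.4659
beam 2: φ=-90°, α=240°
  dir = (cos 240°, sin 240°) = (-0.5000, -0.8660); from cell (1,3)
  next x-line at t=0.9000, next y-line at t=0.3464; Δt_x=2.0000, Δt_y=1.1547
    y: enter (1,2) at t=0.3464
    x: enter (0,2) at t=0.9000 ← occupied
  → r_2 = 0.9000
beam 3: φ=-45°, α=285°
  dir = (cos 285°, sin 285°) = (0.2588, -0.9659); from cell (1,3)
  next x-line at t=2.1250, next y-line at t=0.3106; Δt_x=3.8637, Δt_y=1.0353
    y: enter (1,2) at t=0.3106
    y: enter (1,1) at t=1.3459
    x: enter (2,1) at t=2.1250
    y: enter (2,0) at t=2.3811 ← occupied
  → r_3 = 2.3811
beam 4: φ=0°, α=330°
  dir = (cos 330°, sin 330°) = (0.8660, -0.5000); from cell (1,3)
  next x-line at t=0.6351, next y-line at t=0.6000; Δt_x=1.1547, Δt_y=2.0000
    y: enter (1,2) at t=0.6000
    x: enter (2,2) at t=0.6351
    x: enter (3,2) at t=1.7898
    y: enter (3,1) at t=2.6000
    x: enter (4,1) at t=2.9445
    x: enter (5,1) at t=4.0992
    y: enter (5,0) at t=4.6000 ← occupied
  → r_4 = 4.6000
beam 5: φ=45°, α=15°
  dir = (cos 15°, sin 15°) = (0.9659, 0.2588); from cell (1,3)
  next x-line at t=0.5694, next y-line at t=2.7046; Δt_x=1.0353, Δt_y=3.8637
    x: enter (2,3) at t=0.5694
    x: enter (3,3) at t=1.6047
    x: enter (4,3) at t=2.6400
    y: enter (4,4) at t=2.7046
    x: enter (5,4) at t=3.6752
    x: enter (6,4) at t=4.7105
    x: enter (7,4) at t=5.7458 ← occupied
  → r_5 = 5.7458
beam 6: φ=90°, α=60°
  dir = (cos 60°, sin 60°) = (0.5000, 0.8660); from cell (1,3)
  next x-line at t=1.1000, next y-line at t=0.8083; Δt_x=2.0000, Δt_y=1.1547
    y: enter (1,4) at t=0.8083
    x: enter (2,4) at t=1.1000
    y: enter (2,5) at t=1.9630
    x: enter (3,5) at t=3.1000
    y: enter (3,6) at t=3.1177
    y: enter (3,7) at t=4.2724
    x: enter (4,7) at t=5.1000
    y: enter (4,8) at t=5.4271
    y: enter (4,9) at t=6.5818 ← occupied
  → r_6 = 6.5818
beam 7: φ=135°, α=105°
  dir = (cos 105°, sin 105°) = (-0.2588, 0.9659); from cell (1,3)
  next x-line at t=1.7387, next y-line at t=0.7247; Δt_x=3.8637, Δt_y=1.0353
    y: enter (1,4) at t=0.7247
    x: enter (0,4) at t=1.7387 ← occupied
  → r_7 = 1.7387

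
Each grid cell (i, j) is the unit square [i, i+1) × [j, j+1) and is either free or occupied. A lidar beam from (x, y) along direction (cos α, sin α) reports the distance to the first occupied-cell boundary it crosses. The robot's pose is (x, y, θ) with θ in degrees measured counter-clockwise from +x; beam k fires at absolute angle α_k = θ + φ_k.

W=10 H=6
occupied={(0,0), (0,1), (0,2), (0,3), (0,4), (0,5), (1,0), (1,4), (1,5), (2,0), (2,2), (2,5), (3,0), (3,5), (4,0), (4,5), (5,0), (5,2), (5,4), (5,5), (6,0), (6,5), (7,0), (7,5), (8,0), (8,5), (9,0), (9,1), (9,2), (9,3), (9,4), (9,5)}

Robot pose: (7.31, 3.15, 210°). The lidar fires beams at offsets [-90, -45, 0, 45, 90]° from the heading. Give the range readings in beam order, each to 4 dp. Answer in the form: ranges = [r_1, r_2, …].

ranges = [2.1362, 5.4973, 1.5127, 2.2258, 2.4826]

beam 1: φ=-90°, α=120°
  d=(-0.5000,0.8660)  start (7,3)  tX=0.6200 tY=0.9815  stride 1/|dx|=2.0000 1/|dy|=1.1547
    cross x-line → (6,3), t=0.6200
    cross y-line → (6,4), t=0.9815
    cross y-line → (6,5), t=2.1362 (wall)
  → r_1 = 2.1362
beam 2: φ=-45°, α=165°
  d=(-0.9659,0.2588)  start (7,3)  tX=0.3209 tY=3.2841  stride 1/|dx|=1.0353 1/|dy|=3.8637
    cross x-line → (6,3), t=0.3209
    cross x-line → (5,3), t=1.3562
    cross x-line → (4,3), t=2.3915
    cross y-line → (4,4), t=3.2841
    cross x-line → (3,4), t=3.4268
    cross x-line → (2,4), t=4.4620
    cross x-line → (1,4), t=5.4973 (wall)
  → r_2 = 5.4973
beam 3: φ=0°, α=210°
  d=(-0.8660,-0.5000)  start (7,3)  tX=0.3580 tY=0.3000  stride 1/|dx|=1.1547 1/|dy|=2.0000
    cross y-line → (7,2), t=0.3000
    cross x-line → (6,2), t=0.3580
    cross x-line → (5,2), t=1.5127 (wall)
  → r_3 = 1.5127
beam 4: φ=45°, α=255°
  d=(-0.2588,-0.9659)  start (7,3)  tX=1.1977 tY=0.1553  stride 1/|dx|=3.8637 1/|dy|=1.0353
    cross y-line → (7,2), t=0.1553
    cross y-line → (7,1), t=1.1906
    cross x-line → (6,1), t=1.1977
    cross y-line → (6,0), t=2.2258 (wall)
  → r_4 = 2.2258
beam 5: φ=90°, α=300°
  d=(0.5000,-0.8660)  start (7,3)  tX=1.3800 tY=0.1732  stride 1/|dx|=2.0000 1/|dy|=1.1547
    cross y-line → (7,2), t=0.1732
    cross y-line → (7,1), t=1.3279
    cross x-line → (8,1), t=1.3800
    cross y-line → (8,0), t=2.4826 (wall)
  → r_5 = 2.4826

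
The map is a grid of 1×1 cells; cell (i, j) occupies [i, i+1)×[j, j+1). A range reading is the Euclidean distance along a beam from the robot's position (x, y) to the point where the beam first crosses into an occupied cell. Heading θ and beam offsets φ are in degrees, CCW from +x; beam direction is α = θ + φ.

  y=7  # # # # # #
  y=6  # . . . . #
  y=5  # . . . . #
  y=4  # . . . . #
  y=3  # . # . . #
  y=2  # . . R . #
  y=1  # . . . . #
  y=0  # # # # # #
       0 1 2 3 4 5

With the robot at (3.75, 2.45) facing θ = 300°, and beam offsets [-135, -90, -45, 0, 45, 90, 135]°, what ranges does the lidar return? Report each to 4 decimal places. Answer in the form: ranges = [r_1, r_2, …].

beam 1: φ=-135°, α=165°
  direction (-0.9659, 0.2588); cell (3,2); t to first gridline: x 0.7765, y 2.1250 (then +1.0353 / +3.8637)
    (2,2) via x @ 0.7765
    (1,2) via x @ 1.8117
    (1,3) via y @ 2.1250
    (0,3) via x @ 2.8470  # hit
  → r_1 = 2.8470
beam 2: φ=-90°, α=210°
  direction (-0.8660, -0.5000); cell (3,2); t to first gridline: x 0.8660, y 0.9000 (then +1.1547 / +2.0000)
    (2,2) via x @ 0.8660
    (2,1) via y @ 0.9000
    (1,1) via x @ 2.0207
    (1,0) via y @ 2.9000  # hit
  → r_2 = 2.9000
beam 3: φ=-45°, α=255°
  direction (-0.2588, -0.9659); cell (3,2); t to first gridline: x 2.8978, y 0.4659 (then +3.8637 / +1.0353)
    (3,1) via y @ 0.4659
    (3,0) via y @ 1.5012  # hit
  → r_3 = 1.5012
beam 4: φ=0°, α=300°
  direction (0.5000, -0.8660); cell (3,2); t to first gridline: x 0.5000, y 0.5196 (then +2.0000 / +1.1547)
    (4,2) via x @ 0.5000
    (4,1) via y @ 0.5196
    (4,0) via y @ 1.6743  # hit
  → r_4 = 1.6743
beam 5: φ=45°, α=345°
  direction (0.9659, -0.2588); cell (3,2); t to first gridline: x 0.2588, y 1.7387 (then +1.0353 / +3.8637)
    (4,2) via x @ 0.2588
    (5,2) via x @ 1.2941  # hit
  → r_5 = 1.2941
beam 6: φ=90°, α=30°
  direction (0.8660, 0.5000); cell (3,2); t to first gridline: x 0.2887, y 1.1000 (then +1.1547 / +2.0000)
    (4,2) via x @ 0.2887
    (4,3) via y @ 1.1000
    (5,3) via x @ 1.4434  # hit
  → r_6 = 1.4434
beam 7: φ=135°, α=75°
  direction (0.2588, 0.9659); cell (3,2); t to first gridline: x 0.9659, y 0.5694 (then +3.8637 / +1.0353)
    (3,3) via y @ 0.5694
    (4,3) via x @ 0.9659
    (4,4) via y @ 1.6047
    (4,5) via y @ 2.6400
    (4,6) via y @ 3.6752
    (4,7) via y @ 4.7105  # hit
  → r_7 = 4.7105

ranges = [2.8470, 2.9000, 1.5012, 1.6743, 1.2941, 1.4434, 4.7105]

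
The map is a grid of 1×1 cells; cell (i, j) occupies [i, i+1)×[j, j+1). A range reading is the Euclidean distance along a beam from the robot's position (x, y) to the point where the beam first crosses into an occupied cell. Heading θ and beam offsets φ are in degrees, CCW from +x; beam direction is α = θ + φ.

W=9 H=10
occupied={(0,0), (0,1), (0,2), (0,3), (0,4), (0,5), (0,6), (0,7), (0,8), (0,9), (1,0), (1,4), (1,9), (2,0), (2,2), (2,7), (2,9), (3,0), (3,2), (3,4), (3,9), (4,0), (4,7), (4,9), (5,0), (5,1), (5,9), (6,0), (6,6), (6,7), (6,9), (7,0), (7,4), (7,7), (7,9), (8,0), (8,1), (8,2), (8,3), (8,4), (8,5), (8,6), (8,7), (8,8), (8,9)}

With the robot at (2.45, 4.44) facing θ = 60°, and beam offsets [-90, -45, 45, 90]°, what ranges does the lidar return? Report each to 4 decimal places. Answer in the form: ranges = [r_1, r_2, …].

beam 1: φ=-90°, α=330°
  cosα=0.8660 sinα=-0.5000 | (2,4) | tMaxX 0.6351 tMaxY 0.8800 | tΔX 1.1547 tΔY 2.0000
    t=0.6351 [x] (3,4) — stop
  → r_1 = 0.6351
beam 2: φ=-45°, α=15°
  cosα=0.9659 sinα=0.2588 | (2,4) | tMaxX 0.5694 tMaxY 2.1637 | tΔX 1.0353 tΔY 3.8637
    t=0.5694 [x] (3,4) — stop
  → r_2 = 0.5694
beam 3: φ=45°, α=105°
  cosα=-0.2588 sinα=0.9659 | (2,4) | tMaxX 1.7387 tMaxY 0.5798 | tΔX 3.8637 tΔY 1.0353
    t=0.5798 [y] (2,5)
    t=1.6150 [y] (2,6)
    t=1.7387 [x] (1,6)
    t=2.6503 [y] (1,7)
    t=3.6856 [y] (1,8)
    t=4.7209 [y] (1,9) — stop
  → r_3 = 4.7209
beam 4: φ=90°, α=150°
  cosα=-0.8660 sinα=0.5000 | (2,4) | tMaxX 0.5196 tMaxY 1.1200 | tΔX 1.1547 tΔY 2.0000
    t=0.5196 [x] (1,4) — stop
  → r_4 = 0.5196

ranges = [0.6351, 0.5694, 4.7209, 0.5196]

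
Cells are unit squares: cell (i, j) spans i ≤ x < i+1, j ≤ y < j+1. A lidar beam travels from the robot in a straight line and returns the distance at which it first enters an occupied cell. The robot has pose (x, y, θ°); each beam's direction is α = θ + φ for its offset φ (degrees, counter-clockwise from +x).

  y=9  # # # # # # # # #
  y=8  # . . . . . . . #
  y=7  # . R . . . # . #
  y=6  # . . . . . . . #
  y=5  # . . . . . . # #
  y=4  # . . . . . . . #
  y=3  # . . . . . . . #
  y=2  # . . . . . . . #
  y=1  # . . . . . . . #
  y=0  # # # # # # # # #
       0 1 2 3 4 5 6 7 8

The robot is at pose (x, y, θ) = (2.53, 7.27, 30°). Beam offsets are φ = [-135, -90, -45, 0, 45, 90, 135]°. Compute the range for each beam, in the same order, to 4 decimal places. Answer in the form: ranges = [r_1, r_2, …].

ranges = [5.9115, 7.2400, 4.9069, 3.4600, 1.7910, 1.9976, 1.5840]

beam 1: φ=-135°, α=255°
  cosα=-0.2588 sinα=-0.9659 | (2,7) | tMaxX 2.0478 tMaxY 0.2795 | tΔX 3.8637 tΔY 1.0353
    t=0.2795 [y] (2,6)
    t=1.3148 [y] (2,5)
    t=2.0478 [x] (1,5)
    t=2.3501 [y] (1,4)
    t=3.3854 [y] (1,3)
    t=4.4206 [y] (1,2)
    t=5.4559 [y] (1,1)
    t=5.9115 [x] (0,1) — stop
  → r_1 = 5.9115
beam 2: φ=-90°, α=300°
  cosα=0.5000 sinα=-0.8660 | (2,7) | tMaxX 0.9400 tMaxY 0.3118 | tΔX 2.0000 tΔY 1.1547
    t=0.3118 [y] (2,6)
    t=0.9400 [x] (3,6)
    t=1.4665 [y] (3,5)
    t=2.6212 [y] (3,4)
    t=2.9400 [x] (4,4)
    t=3.7759 [y] (4,3)
    t=4.9306 [y] (4,2)
    t=4.9400 [x] (5,2)
    t=6.0853 [y] (5,1)
    t=6.9400 [x] (6,1)
    t=7.2400 [y] (6,0) — stop
  → r_2 = 7.2400
beam 3: φ=-45°, α=345°
  cosα=0.9659 sinα=-0.2588 | (2,7) | tMaxX 0.4866 tMaxY 1.0432 | tΔX 1.0353 tΔY 3.8637
    t=0.4866 [x] (3,7)
    t=1.0432 [y] (3,6)
    t=1.5219 [x] (4,6)
    t=2.5571 [x] (5,6)
    t=3.5924 [x] (6,6)
    t=4.6277 [x] (7,6)
    t=4.9069 [y] (7,5) — stop
  → r_3 = 4.9069
beam 4: φ=0°, α=30°
  cosα=0.8660 sinα=0.5000 | (2,7) | tMaxX 0.5427 tMaxY 1.4600 | tΔX 1.1547 tΔY 2.0000
    t=0.5427 [x] (3,7)
    t=1.4600 [y] (3,8)
    t=1.6974 [x] (4,8)
    t=2.8521 [x] (5,8)
    t=3.4600 [y] (5,9) — stop
  → r_4 = 3.4600
beam 5: φ=45°, α=75°
  cosα=0.2588 sinα=0.9659 | (2,7) | tMaxX 1.8159 tMaxY 0.7558 | tΔX 3.8637 tΔY 1.0353
    t=0.7558 [y] (2,8)
    t=1.7910 [y] (2,9) — stop
  → r_5 = 1.7910
beam 6: φ=90°, α=120°
  cosα=-0.5000 sinα=0.8660 | (2,7) | tMaxX 1.0600 tMaxY 0.8429 | tΔX 2.0000 tΔY 1.1547
    t=0.8429 [y] (2,8)
    t=1.0600 [x] (1,8)
    t=1.9976 [y] (1,9) — stop
  → r_6 = 1.9976
beam 7: φ=135°, α=165°
  cosα=-0.9659 sinα=0.2588 | (2,7) | tMaxX 0.5487 tMaxY 2.8205 | tΔX 1.0353 tΔY 3.8637
    t=0.5487 [x] (1,7)
    t=1.5840 [x] (0,7) — stop
  → r_7 = 1.5840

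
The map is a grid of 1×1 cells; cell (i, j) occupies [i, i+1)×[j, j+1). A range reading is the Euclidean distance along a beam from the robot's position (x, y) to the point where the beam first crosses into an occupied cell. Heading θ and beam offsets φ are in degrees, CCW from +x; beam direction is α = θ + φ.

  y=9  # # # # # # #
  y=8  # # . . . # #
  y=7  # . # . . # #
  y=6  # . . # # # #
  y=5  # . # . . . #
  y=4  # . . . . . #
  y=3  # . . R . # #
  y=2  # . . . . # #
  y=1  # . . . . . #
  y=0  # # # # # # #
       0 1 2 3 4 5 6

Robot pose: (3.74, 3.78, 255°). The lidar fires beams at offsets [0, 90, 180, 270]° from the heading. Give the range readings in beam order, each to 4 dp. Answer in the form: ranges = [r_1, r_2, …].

beam 1: φ=0°, α=255°
  cosα=-0.2588 sinα=-0.9659 | (3,3) | tMaxX 2.8591 tMaxY 0.8075 | tΔX 3.8637 tΔY 1.0353
    t=0.8075 [y] (3,2)
    t=1.8428 [y] (3,1)
    t=2.8591 [x] (2,1)
    t=2.8781 [y] (2,0) — stop
  → r_1 = 2.8781
beam 2: φ=90°, α=345°
  cosα=0.9659 sinα=-0.2588 | (3,3) | tMaxX 0.2692 tMaxY 3.0137 | tΔX 1.0353 tΔY 3.8637
    t=0.2692 [x] (4,3)
    t=1.3044 [x] (5,3) — stop
  → r_2 = 1.3044
beam 3: φ=180°, α=75°
  cosα=0.2588 sinα=0.9659 | (3,3) | tMaxX 1.0046 tMaxY 0.2278 | tΔX 3.8637 tΔY 1.0353
    t=0.2278 [y] (3,4)
    t=1.0046 [x] (4,4)
    t=1.2630 [y] (4,5)
    t=2.2983 [y] (4,6) — stop
  → r_3 = 2.2983
beam 4: φ=270°, α=165°
  cosα=-0.9659 sinα=0.2588 | (3,3) | tMaxX 0.7661 tMaxY 0.8500 | tΔX 1.0353 tΔY 3.8637
    t=0.7661 [x] (2,3)
    t=0.8500 [y] (2,4)
    t=1.8014 [x] (1,4)
    t=2.8367 [x] (0,4) — stop
  → r_4 = 2.8367

ranges = [2.8781, 1.3044, 2.2983, 2.8367]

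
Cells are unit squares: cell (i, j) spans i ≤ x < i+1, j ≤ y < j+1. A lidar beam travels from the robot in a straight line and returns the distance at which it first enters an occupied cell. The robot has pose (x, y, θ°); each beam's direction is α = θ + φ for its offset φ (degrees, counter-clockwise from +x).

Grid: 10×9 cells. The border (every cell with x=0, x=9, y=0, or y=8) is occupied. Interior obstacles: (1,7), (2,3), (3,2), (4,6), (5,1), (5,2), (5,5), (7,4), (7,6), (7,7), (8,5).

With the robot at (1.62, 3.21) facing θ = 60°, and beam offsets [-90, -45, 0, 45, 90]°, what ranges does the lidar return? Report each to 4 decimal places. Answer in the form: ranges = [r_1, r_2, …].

ranges = [1.5935, 0.3934, 0.7600, 2.3955, 0.7159]

beam 1: φ=-90°, α=330°
  cosα=0.8660 sinα=-0.5000 | (1,3) | tMaxX 0.4388 tMaxY 0.4200 | tΔX 1.1547 tΔY 2.0000
    t=0.4200 [y] (1,2)
    t=0.4388 [x] (2,2)
    t=1.5935 [x] (3,2) — stop
  → r_1 = 1.5935
beam 2: φ=-45°, α=15°
  cosα=0.9659 sinα=0.2588 | (1,3) | tMaxX 0.3934 tMaxY 3.0523 | tΔX 1.0353 tΔY 3.8637
    t=0.3934 [x] (2,3) — stop
  → r_2 = 0.3934
beam 3: φ=0°, α=60°
  cosα=0.5000 sinα=0.8660 | (1,3) | tMaxX 0.7600 tMaxY 0.9122 | tΔX 2.0000 tΔY 1.1547
    t=0.7600 [x] (2,3) — stop
  → r_3 = 0.7600
beam 4: φ=45°, α=105°
  cosα=-0.2588 sinα=0.9659 | (1,3) | tMaxX 2.3955 tMaxY 0.8179 | tΔX 3.8637 tΔY 1.0353
    t=0.8179 [y] (1,4)
    t=1.8531 [y] (1,5)
    t=2.3955 [x] (0,5) — stop
  → r_4 = 2.3955
beam 5: φ=90°, α=150°
  cosα=-0.8660 sinα=0.5000 | (1,3) | tMaxX 0.7159 tMaxY 1.5800 | tΔX 1.1547 tΔY 2.0000
    t=0.7159 [x] (0,3) — stop
  → r_5 = 0.7159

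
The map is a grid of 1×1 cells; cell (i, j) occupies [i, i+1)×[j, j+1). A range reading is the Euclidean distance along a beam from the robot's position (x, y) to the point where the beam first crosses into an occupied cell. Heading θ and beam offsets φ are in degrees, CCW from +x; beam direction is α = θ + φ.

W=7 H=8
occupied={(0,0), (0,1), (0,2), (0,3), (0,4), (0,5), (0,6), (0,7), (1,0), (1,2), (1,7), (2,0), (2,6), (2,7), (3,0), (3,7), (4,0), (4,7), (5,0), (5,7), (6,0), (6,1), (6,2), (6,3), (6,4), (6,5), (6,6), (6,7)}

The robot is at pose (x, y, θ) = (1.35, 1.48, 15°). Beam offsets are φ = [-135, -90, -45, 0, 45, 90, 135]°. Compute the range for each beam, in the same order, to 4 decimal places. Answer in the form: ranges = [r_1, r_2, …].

ranges = [0.5543, 0.4969, 0.9600, 4.8140, 0.6004, 0.5383, 0.4041]

beam 1: φ=-135°, α=240°
  cosα=-0.5000 sinα=-0.8660 | (1,1) | tMaxX 0.7000 tMaxY 0.5543 | tΔX 2.0000 tΔY 1.1547
    t=0.5543 [y] (1,0) — stop
  → r_1 = 0.5543
beam 2: φ=-90°, α=285°
  cosα=0.2588 sinα=-0.9659 | (1,1) | tMaxX 2.5114 tMaxY 0.4969 | tΔX 3.8637 tΔY 1.0353
    t=0.4969 [y] (1,0) — stop
  → r_2 = 0.4969
beam 3: φ=-45°, α=330°
  cosα=0.8660 sinα=-0.5000 | (1,1) | tMaxX 0.7506 tMaxY 0.9600 | tΔX 1.1547 tΔY 2.0000
    t=0.7506 [x] (2,1)
    t=0.9600 [y] (2,0) — stop
  → r_3 = 0.9600
beam 4: φ=0°, α=15°
  cosα=0.9659 sinα=0.2588 | (1,1) | tMaxX 0.6729 tMaxY 2.0091 | tΔX 1.0353 tΔY 3.8637
    t=0.6729 [x] (2,1)
    t=1.7082 [x] (3,1)
    t=2.0091 [y] (3,2)
    t=2.7435 [x] (4,2)
    t=3.7788 [x] (5,2)
    t=4.8140 [x] (6,2) — stop
  → r_4 = 4.8140
beam 5: φ=45°, α=60°
  cosα=0.5000 sinα=0.8660 | (1,1) | tMaxX 1.3000 tMaxY 0.6004 | tΔX 2.0000 tΔY 1.1547
    t=0.6004 [y] (1,2) — stop
  → r_5 = 0.6004
beam 6: φ=90°, α=105°
  cosα=-0.2588 sinα=0.9659 | (1,1) | tMaxX 1.3523 tMaxY 0.5383 | tΔX 3.8637 tΔY 1.0353
    t=0.5383 [y] (1,2) — stop
  → r_6 = 0.5383
beam 7: φ=135°, α=150°
  cosα=-0.8660 sinα=0.5000 | (1,1) | tMaxX 0.4041 tMaxY 1.0400 | tΔX 1.1547 tΔY 2.0000
    t=0.4041 [x] (0,1) — stop
  → r_7 = 0.4041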